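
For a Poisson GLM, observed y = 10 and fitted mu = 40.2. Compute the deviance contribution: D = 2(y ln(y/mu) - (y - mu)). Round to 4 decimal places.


y/mu = 10/40.2 = 0.248756 (approx.), and ln(10/40.2) = -1.391282.
y * ln(y/mu) = 10 * -1.391282 = -13.912820.
y - mu = -30.2.
D = 2 * (-13.912820 - -30.2) = 32.574360, which rounds to 32.5744.

32.5744


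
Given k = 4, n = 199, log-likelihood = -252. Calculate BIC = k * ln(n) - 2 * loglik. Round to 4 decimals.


ln(199) = 5.293305.
k * ln(n) = 4 * 5.293305 = 21.173220.
-2L = 504.
BIC = 21.173220 + 504 = 525.173220, which rounds to 525.1732.

525.1732


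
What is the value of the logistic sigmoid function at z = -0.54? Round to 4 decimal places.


exp(0.5400) = 1.7160.
1 + exp(-z) = 2.7160.
sigmoid = 1/2.7160 = 0.3682.

0.3682


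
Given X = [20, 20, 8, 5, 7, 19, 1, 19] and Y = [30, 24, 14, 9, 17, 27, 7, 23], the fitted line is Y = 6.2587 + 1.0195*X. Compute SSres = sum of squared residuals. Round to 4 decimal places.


Compute predicted values, then residuals = yi - yhat_i.
Residuals: [3.3513, -2.6487, -0.4147, -2.3562, 3.6048, 1.3708, -0.2782, -2.6292].
SSres = sum(residual^2) = 45.8342.

45.8342


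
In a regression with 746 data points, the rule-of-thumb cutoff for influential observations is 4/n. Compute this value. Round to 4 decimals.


Using the rule of thumb:
Threshold = 4 / 746 = 0.0054.

0.0054


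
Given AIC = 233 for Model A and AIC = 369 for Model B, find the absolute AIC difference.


|AIC_A - AIC_B| = |233 - 369| = 136.
Model A is preferred (lower AIC).

136


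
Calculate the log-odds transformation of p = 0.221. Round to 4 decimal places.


Compute the odds: 0.221/0.779 = 0.2837.
Take the natural log: ln(0.2837) = -1.2598.

-1.2598


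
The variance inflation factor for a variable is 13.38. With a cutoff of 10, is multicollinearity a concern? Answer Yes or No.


Check: VIF = 13.38 vs threshold = 10.
Since 13.38 >= 10, the answer is Yes.

Yes


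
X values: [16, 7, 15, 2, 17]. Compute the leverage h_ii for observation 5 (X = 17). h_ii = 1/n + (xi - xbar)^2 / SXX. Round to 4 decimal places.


n = 5, xbar = 11.4000.
SXX = sum((xi - xbar)^2) = 173.2000.
h = 1/5 + (17 - 11.4000)^2 / 173.2000 = 0.3811.

0.3811


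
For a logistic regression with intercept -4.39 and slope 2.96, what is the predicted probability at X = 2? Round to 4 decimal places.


z = -4.39 + 2.96 * 2 = 1.5300.
Sigmoid: P = 1 / (1 + exp(-1.5300)) = 0.8220.

0.8220


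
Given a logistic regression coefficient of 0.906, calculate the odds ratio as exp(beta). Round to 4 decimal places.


exp(0.906) = 2.4744.
So the odds ratio is 2.4744.

2.4744


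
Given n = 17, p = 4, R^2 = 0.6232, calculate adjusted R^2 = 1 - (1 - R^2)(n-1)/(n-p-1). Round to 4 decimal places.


Plug in: Adj R^2 = 1 - (1 - 0.6232) * 16/12.
= 1 - 0.3768 * 16/12
= 1 - 6.0288 / 12
= 1 - 0.5024 = 0.4976.

0.4976


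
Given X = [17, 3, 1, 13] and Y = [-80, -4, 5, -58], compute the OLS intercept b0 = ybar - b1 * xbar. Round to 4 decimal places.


The slope is b1 = -5.3436.
Sample means are xbar = 8.5000 and ybar = -34.2500.
Intercept: b0 = -34.2500 - (-5.3436)(8.5000) = 11.1704.

11.1704


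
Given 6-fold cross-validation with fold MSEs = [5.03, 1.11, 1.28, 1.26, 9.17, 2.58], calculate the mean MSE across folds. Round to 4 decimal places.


Add all fold MSEs: 20.4300.
Divide by k = 6: 20.4300/6 = 3.4050.

3.4050


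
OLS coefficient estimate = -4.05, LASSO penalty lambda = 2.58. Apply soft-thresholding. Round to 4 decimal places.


Absolute value: |-4.05| = 4.05.
Compare to lambda = 2.58.
Since |beta| > lambda, coefficient = sign(beta)*(|beta| - lambda) = -1.4700.

-1.4700


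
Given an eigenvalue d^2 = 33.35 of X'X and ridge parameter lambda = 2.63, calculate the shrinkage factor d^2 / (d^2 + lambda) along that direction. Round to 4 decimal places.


d^2 + lambda = 33.35 + 2.63 = 35.9800.
Shrinkage factor = 33.35/35.9800 = 0.9269.

0.9269


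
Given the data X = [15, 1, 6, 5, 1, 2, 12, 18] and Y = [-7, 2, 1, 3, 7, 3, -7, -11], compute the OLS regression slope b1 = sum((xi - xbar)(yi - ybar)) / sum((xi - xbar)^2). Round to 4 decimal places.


The sample means are xbar = 7.5000 and ybar = -1.1250.
Compute S_xx = 310.0000 and S_xy = -283.5000.
Slope b1 = S_xy / S_xx = -283.5000 / 310.0000 = -0.9145.

-0.9145


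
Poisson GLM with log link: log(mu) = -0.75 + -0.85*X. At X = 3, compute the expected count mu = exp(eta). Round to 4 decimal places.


Compute eta = -0.75 + -0.85 * 3 = -3.3000.
Apply inverse link: mu = e^-3.3000 = 0.0369.

0.0369


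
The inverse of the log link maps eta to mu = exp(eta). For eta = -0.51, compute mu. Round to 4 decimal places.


mu = exp(eta) = exp(-0.51).
= 0.6005.

0.6005


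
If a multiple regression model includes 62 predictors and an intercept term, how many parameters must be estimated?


Each predictor gets one coefficient, plus one intercept.
Total parameters = 62 + 1 = 63.

63


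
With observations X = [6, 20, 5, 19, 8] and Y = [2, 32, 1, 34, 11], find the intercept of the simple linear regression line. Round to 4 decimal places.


The slope is b1 = 2.1717.
Sample means are xbar = 11.6000 and ybar = 16.0000.
Intercept: b0 = 16.0000 - (2.1717)(11.6000) = -9.1914.

-9.1914


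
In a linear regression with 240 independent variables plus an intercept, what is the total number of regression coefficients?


Each predictor gets one coefficient, plus one intercept.
Total parameters = 240 + 1 = 241.

241


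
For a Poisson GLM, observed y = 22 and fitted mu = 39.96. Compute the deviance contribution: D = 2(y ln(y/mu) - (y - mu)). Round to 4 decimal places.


Compute y*ln(y/mu) = 22*ln(22/39.96) = 22*-0.596837 = -13.130414.
y - mu = -17.96.
D = 2*(-13.130414 - (-17.96)) = 9.659172, which rounds to 9.6592.

9.6592


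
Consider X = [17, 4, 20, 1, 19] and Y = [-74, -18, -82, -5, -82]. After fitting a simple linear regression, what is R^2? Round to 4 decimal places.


The fitted line is Y = -1.2230 + -4.1784*X.
SSres = 12.9219, SStot = 5648.8000.
R^2 = 1 - SSres/SStot = 0.9977.

0.9977


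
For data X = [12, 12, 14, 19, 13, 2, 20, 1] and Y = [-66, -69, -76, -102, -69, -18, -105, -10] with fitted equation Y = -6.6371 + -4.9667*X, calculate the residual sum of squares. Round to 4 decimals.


For each point, residual = actual - predicted.
Residuals: [0.2375, -2.7625, 0.1709, -0.9956, 2.2042, -1.4295, 0.9711, 1.6038].
Sum of squared residuals = 19.1254.

19.1254


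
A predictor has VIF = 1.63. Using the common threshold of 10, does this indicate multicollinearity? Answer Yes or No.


Compare VIF = 1.63 to the threshold of 10.
1.63 < 10, so the answer is No.

No


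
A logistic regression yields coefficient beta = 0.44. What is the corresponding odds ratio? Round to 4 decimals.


exp(0.44) = 1.5527.
So the odds ratio is 1.5527.

1.5527


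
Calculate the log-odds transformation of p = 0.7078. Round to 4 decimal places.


The odds are p/(1-p) = 0.7078 / 0.2922 = 2.4223.
logit(p) = ln(2.4223) = 0.8847.

0.8847


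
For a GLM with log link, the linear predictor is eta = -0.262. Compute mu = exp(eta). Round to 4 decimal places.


mu = exp(eta) = exp(-0.262).
= 0.7695.

0.7695


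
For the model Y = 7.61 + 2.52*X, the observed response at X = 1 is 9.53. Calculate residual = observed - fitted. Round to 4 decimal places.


Fitted value at X = 1 is yhat = 7.61 + 2.52*1 = 10.1300.
Residual = 9.53 - 10.1300 = -0.6000.

-0.6000


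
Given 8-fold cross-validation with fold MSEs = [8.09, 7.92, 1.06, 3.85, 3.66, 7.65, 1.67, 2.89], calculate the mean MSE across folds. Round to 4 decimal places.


Sum of fold MSEs = 36.7900.
Average = 36.7900 / 8 = 4.5988.

4.5988


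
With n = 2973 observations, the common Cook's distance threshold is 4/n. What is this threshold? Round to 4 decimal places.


Using the rule of thumb:
Threshold = 4 / 2973 = 0.0013.

0.0013


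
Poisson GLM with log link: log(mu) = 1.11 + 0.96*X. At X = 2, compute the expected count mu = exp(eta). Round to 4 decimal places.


Linear predictor: eta = 1.11 + (0.96)(2) = 3.0300.
Expected count: mu = exp(3.0300) = 20.6972.

20.6972


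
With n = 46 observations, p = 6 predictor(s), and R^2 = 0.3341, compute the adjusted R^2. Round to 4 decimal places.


Using the formula:
(1 - 0.3341) = 0.6659.
Multiply by 45/39: 0.6659 * 45 = 29.9655, then 29.9655 / 39 = 0.7683.
Adj R^2 = 1 - 0.7683 = 0.2317.

0.2317


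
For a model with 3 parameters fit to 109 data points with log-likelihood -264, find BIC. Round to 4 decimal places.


Compute k*ln(n) = 3*ln(109) = 3*4.691348 = 14.074044.
Then -2*loglik = 528.
BIC = 14.074044 + 528 = 542.074044, which rounds to 542.0740.

542.0740


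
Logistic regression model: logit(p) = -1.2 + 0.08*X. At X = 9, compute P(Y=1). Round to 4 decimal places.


Linear predictor: z = -1.2 + 0.08 * 9 = -0.4800.
P = 1/(1 + exp(0.4800)) = 1/(1 + 1.6161) = 0.3823.

0.3823


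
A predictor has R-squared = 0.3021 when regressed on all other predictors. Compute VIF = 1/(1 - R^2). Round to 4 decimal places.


Using VIF = 1/(1 - R^2_j):
1 - 0.3021 = 0.6979.
VIF = 1.4329.

1.4329


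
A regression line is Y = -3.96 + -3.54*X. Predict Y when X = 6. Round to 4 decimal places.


Predicted value:
Y = -3.96 + (-3.54)(6) = -3.96 + -21.2400 = -25.2000.

-25.2000


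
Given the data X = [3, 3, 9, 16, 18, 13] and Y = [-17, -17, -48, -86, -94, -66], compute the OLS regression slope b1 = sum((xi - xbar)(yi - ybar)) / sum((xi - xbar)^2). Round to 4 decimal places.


Calculate xbar = 10.3333, ybar = -54.6667.
S_xx = 207.3333, S_xy = -1070.6667.
Using b1 = S_xy / S_xx = -1070.6667 / 207.3333, we get b1 = -5.1640.

-5.1640


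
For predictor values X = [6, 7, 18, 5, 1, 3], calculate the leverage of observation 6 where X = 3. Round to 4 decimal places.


n = 6, xbar = 6.6667.
SXX = sum((xi - xbar)^2) = 177.3333.
h = 1/6 + (3 - 6.6667)^2 / 177.3333 = 0.2425.

0.2425


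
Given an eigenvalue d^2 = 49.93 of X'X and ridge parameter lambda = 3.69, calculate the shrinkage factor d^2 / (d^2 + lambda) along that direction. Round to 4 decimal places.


Denominator = d^2 + lambda = 49.93 + 3.69 = 53.6200.
Shrinkage = 49.93 / 53.6200 = 0.9312.

0.9312


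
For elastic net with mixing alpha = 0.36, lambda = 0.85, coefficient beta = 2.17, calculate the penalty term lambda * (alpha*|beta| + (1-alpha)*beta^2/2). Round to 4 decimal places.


Compute:
L1 = 0.36 * 2.17 = 0.7812.
L2 = 0.64 * 2.17^2 / 2 = 1.5068.
Penalty = 0.85 * (0.7812 + 1.5068) = 1.9448.

1.9448


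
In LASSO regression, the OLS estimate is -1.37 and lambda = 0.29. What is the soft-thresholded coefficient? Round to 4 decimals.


Absolute value: |-1.37| = 1.37.
Compare to lambda = 0.29.
Since |beta| > lambda, coefficient = sign(beta)*(|beta| - lambda) = -1.0800.

-1.0800


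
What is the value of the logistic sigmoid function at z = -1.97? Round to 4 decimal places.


exp(1.9700) = 7.1707.
1 + exp(-z) = 8.1707.
sigmoid = 1/8.1707 = 0.1224.

0.1224


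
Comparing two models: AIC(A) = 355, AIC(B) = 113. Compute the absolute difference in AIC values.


Compute |355 - 113| = 242.
Model B has the smaller AIC.

242


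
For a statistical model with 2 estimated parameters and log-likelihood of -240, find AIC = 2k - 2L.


Compute:
2k = 2*2 = 4.
-2*loglik = -2*(-240) = 480.
AIC = 4 + 480 = 484.

484


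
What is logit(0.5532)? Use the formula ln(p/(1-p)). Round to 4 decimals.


1 - p = 0.4468.
p/(1-p) = 1.2381.
logit = ln(1.2381) = 0.2136.

0.2136


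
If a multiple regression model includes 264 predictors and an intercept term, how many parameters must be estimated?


Total coefficients = number of predictors + 1 (for the intercept).
= 264 + 1 = 265.

265


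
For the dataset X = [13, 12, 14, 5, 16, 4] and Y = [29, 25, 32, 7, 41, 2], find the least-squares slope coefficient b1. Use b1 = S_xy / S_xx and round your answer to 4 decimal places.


The sample means are xbar = 10.6667 and ybar = 22.6667.
Compute S_xx = 123.3333 and S_xy = 373.3333.
Slope b1 = S_xy / S_xx = 373.3333 / 123.3333 = 3.0270.

3.0270


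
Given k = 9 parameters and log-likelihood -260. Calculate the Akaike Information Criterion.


AIC = 2*9 - 2*(-260).
= 18 + 520 = 538.

538


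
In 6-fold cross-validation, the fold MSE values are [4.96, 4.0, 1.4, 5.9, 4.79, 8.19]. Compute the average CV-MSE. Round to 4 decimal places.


Total MSE across folds = 29.2400.
CV-MSE = 29.2400/6 = 4.8733.

4.8733


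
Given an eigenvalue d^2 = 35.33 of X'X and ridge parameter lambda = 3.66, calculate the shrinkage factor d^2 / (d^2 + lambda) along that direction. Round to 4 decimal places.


d^2 + lambda = 35.33 + 3.66 = 38.9900.
Shrinkage factor = 35.33/38.9900 = 0.9061.

0.9061


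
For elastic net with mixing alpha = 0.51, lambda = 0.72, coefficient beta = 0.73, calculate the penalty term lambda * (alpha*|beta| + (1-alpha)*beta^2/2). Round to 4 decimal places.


L1 component = 0.51 * |0.73| = 0.3723.
L2 component = 0.49 * 0.73^2 / 2 = 0.1306.
Penalty = 0.72 * (0.3723 + 0.1306) = 0.72 * 0.5029 = 0.3621.

0.3621


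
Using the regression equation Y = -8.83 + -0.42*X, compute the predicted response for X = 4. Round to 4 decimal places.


Substitute X = 4 into the equation:
Y = -8.83 + -0.42 * 4 = -8.83 + -1.6800 = -10.5100.

-10.5100


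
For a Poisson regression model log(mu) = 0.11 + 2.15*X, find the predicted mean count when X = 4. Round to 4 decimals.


Linear predictor: eta = 0.11 + (2.15)(4) = 8.7100.
Expected count: mu = exp(8.7100) = 6063.2425.

6063.2425


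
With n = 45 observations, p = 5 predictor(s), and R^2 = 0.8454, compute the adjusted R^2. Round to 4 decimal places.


Using the formula:
(1 - 0.8454) = 0.1546.
Multiply by 44/39: 0.1546 * 44 = 6.8024, then 6.8024 / 39 = 0.1744.
Adj R^2 = 1 - 0.1744 = 0.8256.

0.8256


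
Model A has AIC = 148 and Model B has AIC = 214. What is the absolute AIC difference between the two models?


Absolute difference = |148 - 214| = 66.
The model with lower AIC (A) is preferred.

66


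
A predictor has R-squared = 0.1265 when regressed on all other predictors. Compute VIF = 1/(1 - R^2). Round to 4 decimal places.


Using VIF = 1/(1 - R^2_j):
1 - 0.1265 = 0.8735.
VIF = 1.1448.

1.1448


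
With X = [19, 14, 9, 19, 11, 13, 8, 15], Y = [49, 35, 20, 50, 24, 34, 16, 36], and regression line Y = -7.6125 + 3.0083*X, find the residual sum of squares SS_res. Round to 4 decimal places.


Predicted values from Y = -7.6125 + 3.0083*X.
Residuals: [-0.5452, 0.4963, 0.5378, 0.4548, -1.4788, 2.5046, -0.4539, -1.5120].
SSres = 11.9917.

11.9917


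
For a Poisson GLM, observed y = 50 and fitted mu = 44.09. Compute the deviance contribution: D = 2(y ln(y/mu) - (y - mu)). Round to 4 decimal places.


Compute y*ln(y/mu) = 50*ln(50/44.09) = 50*0.125790 = 6.289500.
y - mu = 5.91.
D = 2*(6.289500 - (5.91)) = 0.759000, which rounds to 0.7590.

0.7590


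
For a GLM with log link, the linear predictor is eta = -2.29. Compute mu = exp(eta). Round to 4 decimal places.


mu = exp(eta) = exp(-2.29).
= 0.1013.

0.1013


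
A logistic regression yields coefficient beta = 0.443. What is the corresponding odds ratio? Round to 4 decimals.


exp(0.443) = 1.5574.
So the odds ratio is 1.5574.

1.5574


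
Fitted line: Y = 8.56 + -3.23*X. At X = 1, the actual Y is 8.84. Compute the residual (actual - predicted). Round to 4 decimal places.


Predicted = 8.56 + -3.23 * 1 = 5.3300.
Residual = 8.84 - 5.3300 = 3.5100.

3.5100


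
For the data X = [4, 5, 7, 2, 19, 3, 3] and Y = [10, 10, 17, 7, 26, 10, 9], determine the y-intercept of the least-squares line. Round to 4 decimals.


The slope is b1 = 1.0882.
Sample means are xbar = 6.1429 and ybar = 12.7143.
Intercept: b0 = 12.7143 - (1.0882)(6.1429) = 6.0294.

6.0294


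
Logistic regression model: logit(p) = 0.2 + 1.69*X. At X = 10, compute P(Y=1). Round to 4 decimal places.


Compute z = 0.2 + (1.69)(10) = 17.1000.
exp(-z) = 0.0000.
P = 1/(1 + 0.0000) = 1.0000.

1.0000


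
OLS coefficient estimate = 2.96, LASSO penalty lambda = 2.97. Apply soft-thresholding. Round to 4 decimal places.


Absolute value: |2.96| = 2.96.
Compare to lambda = 2.97.
Since |beta| <= lambda, the coefficient is set to 0.

0.0000


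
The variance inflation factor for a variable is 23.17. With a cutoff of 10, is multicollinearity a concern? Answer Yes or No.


Check: VIF = 23.17 vs threshold = 10.
Since 23.17 >= 10, the answer is Yes.

Yes


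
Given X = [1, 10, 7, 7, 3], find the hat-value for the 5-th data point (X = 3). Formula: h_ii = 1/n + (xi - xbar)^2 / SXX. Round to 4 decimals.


Compute xbar = 5.6000 with n = 5 observations.
SXX = 51.2000.
Leverage = 1/5 + (3 - 5.6000)^2/51.2000 = 0.3320.

0.3320


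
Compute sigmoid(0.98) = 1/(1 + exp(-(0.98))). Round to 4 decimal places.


First, exp(-0.9800) = 0.3753.
Then sigma(z) = 1/(1 + 0.3753) = 0.7271.

0.7271


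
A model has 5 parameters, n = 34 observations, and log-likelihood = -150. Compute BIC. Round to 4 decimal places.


k * ln(n) = 5 * ln(34) = 5 * 3.526361 = 17.631805.
-2 * loglik = -2 * (-150) = 300.
BIC = 17.631805 + 300 = 317.631805, which rounds to 317.6318.

317.6318


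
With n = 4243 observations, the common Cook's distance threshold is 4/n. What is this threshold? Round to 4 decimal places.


The threshold is 4/n.
4/4243 = 0.0009.

0.0009


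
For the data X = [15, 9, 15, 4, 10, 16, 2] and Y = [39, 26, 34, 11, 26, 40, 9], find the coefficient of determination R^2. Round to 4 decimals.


After computing the OLS fit (b0=3.9251, b1=2.2187):
SSres = 21.9235, SStot = 941.7143.
R^2 = 1 - 21.9235/941.7143 = 0.9767.

0.9767


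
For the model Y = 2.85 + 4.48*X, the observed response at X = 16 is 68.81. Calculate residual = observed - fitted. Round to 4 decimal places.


Fitted value at X = 16 is yhat = 2.85 + 4.48*16 = 74.5300.
Residual = 68.81 - 74.5300 = -5.7200.

-5.7200


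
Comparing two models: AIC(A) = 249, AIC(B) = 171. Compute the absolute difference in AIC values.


Absolute difference = |249 - 171| = 78.
The model with lower AIC (B) is preferred.

78


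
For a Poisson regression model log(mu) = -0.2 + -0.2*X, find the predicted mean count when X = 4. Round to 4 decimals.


Linear predictor: eta = -0.2 + (-0.2)(4) = -1.0000.
Expected count: mu = exp(-1.0000) = 0.3679.

0.3679


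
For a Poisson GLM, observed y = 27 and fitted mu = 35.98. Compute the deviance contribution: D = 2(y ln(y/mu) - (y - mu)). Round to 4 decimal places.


y/mu = 27/35.98 = 0.750417 (approx.), and ln(27/35.98) = -0.287126.
y * ln(y/mu) = 27 * -0.287126 = -7.752402.
y - mu = -8.98.
D = 2 * (-7.752402 - -8.98) = 2.455196, which rounds to 2.4552.

2.4552


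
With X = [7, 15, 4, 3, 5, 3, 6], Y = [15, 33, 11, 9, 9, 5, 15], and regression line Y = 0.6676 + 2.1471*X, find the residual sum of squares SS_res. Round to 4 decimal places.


Compute predicted values, then residuals = yi - yhat_i.
Residuals: [-0.6973, 0.1259, 1.7440, 1.8911, -2.4031, -2.1089, 1.4498].
SSres = sum(residual^2) = 19.4441.

19.4441


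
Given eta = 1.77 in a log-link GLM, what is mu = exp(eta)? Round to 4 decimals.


The inverse log link gives:
mu = exp(1.77) = 5.8709.

5.8709


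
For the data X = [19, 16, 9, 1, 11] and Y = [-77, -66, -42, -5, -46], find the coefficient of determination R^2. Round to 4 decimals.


The fitted line is Y = -2.7718 + -3.9668*X.
SSres = 16.9876, SStot = 3050.8000.
R^2 = 1 - SSres/SStot = 0.9944.

0.9944


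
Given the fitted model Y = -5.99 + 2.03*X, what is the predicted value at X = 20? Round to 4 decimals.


Substitute X = 20 into the equation:
Y = -5.99 + 2.03 * 20 = -5.99 + 40.6000 = 34.6100.

34.6100


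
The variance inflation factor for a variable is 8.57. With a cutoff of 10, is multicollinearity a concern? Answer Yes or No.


Check: VIF = 8.57 vs threshold = 10.
Since 8.57 < 10, the answer is No.

No


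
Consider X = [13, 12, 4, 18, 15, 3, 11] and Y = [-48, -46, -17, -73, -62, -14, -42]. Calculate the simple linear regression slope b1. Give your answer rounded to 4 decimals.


Calculate xbar = 10.8571, ybar = -43.1429.
S_xx = 182.8571, S_xy = -713.1429.
Using b1 = S_xy / S_xx = -713.1429 / 182.8571, we get b1 = -3.9000.

-3.9000


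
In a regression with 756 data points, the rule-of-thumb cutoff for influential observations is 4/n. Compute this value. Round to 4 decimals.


Cook's distance cutoff = 4/n = 4/756.
= 0.0053.

0.0053


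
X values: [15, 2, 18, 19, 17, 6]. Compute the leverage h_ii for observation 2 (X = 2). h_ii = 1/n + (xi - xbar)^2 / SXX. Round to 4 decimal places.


n = 6, xbar = 12.8333.
SXX = sum((xi - xbar)^2) = 250.8333.
h = 1/6 + (2 - 12.8333)^2 / 250.8333 = 0.6346.

0.6346


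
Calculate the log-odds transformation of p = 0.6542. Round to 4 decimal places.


The odds are p/(1-p) = 0.6542 / 0.3458 = 1.8918.
logit(p) = ln(1.8918) = 0.6376.

0.6376


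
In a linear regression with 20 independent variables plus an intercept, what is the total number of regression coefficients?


Including the intercept, the model has 20 predictor coefficients + 1 intercept.
Total = 21.

21


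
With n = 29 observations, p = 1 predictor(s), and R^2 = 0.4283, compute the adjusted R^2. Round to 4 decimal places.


Adjusted R^2 = 1 - (1 - R^2) * (n-1)/(n-p-1).
(1 - R^2) = 0.5717.
(n-1)/(n-p-1) = 28/27.
(1 - R^2) * (n-1) = 0.5717 * 28 = 16.0076.
Divide by (n-p-1): 16.0076 / 27 = 0.5929.
Adj R^2 = 1 - 0.5929 = 0.4071.

0.4071


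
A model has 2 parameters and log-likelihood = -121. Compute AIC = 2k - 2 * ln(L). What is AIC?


AIC = 2*2 - 2*(-121).
= 4 + 242 = 246.

246


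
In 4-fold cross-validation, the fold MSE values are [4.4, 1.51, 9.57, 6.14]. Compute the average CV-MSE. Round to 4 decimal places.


Add all fold MSEs: 21.6200.
Divide by k = 4: 21.6200/4 = 5.4050.

5.4050


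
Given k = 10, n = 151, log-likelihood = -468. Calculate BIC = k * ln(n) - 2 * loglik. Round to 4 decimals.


ln(151) = 5.017280.
k * ln(n) = 10 * 5.017280 = 50.172800.
-2L = 936.
BIC = 50.172800 + 936 = 986.172800, which rounds to 986.1728.

986.1728


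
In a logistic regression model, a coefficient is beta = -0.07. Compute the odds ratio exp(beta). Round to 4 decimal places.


The odds ratio is computed as:
OR = e^(-0.07) = 0.9324.

0.9324


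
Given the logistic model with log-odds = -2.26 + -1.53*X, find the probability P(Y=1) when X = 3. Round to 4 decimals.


Compute z = -2.26 + (-1.53)(3) = -6.8500.
exp(-z) = 943.8809.
P = 1/(1 + 943.8809) = 0.0011.

0.0011


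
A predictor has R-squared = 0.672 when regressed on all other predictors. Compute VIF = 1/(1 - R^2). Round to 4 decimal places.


Using VIF = 1/(1 - R^2_j):
1 - 0.672 = 0.328.
VIF = 3.0488.

3.0488


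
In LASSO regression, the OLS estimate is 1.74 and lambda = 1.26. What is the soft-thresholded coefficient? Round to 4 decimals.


Check: |1.74| = 1.74 vs lambda = 1.26.
Since |beta| > lambda, coefficient = sign(beta)*(|beta| - lambda) = 0.4800.
Soft-thresholded coefficient = 0.4800.

0.4800


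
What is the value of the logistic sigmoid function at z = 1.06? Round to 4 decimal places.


Compute exp(-1.0600) = 0.3465.
Sigmoid = 1 / (1 + 0.3465) = 1 / 1.3465 = 0.7427.

0.7427


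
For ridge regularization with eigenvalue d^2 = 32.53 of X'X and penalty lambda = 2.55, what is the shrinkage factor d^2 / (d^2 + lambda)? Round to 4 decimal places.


d^2 + lambda = 32.53 + 2.55 = 35.0800.
Shrinkage factor = 32.53/35.0800 = 0.9273.

0.9273


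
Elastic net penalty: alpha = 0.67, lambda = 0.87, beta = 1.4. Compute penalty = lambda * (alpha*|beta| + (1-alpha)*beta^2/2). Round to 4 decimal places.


L1 component = 0.67 * |1.4| = 0.9380.
L2 component = 0.33 * 1.4^2 / 2 = 0.3234.
Penalty = 0.87 * (0.9380 + 0.3234) = 0.87 * 1.2614 = 1.0974.

1.0974


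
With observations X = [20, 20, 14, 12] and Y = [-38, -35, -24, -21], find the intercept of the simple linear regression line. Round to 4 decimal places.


The slope is b1 = -1.9804.
Sample means are xbar = 16.5000 and ybar = -29.5000.
Intercept: b0 = -29.5000 - (-1.9804)(16.5000) = 3.1765.

3.1765


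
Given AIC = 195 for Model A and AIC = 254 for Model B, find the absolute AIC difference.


Compute |195 - 254| = 59.
Model A has the smaller AIC.

59


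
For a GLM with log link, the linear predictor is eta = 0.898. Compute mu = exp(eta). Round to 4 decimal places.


Apply the inverse link:
mu = e^0.898 = 2.4547.

2.4547


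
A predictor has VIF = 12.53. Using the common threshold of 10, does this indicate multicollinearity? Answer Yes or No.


Compare VIF = 12.53 to the threshold of 10.
12.53 >= 10, so the answer is Yes.

Yes


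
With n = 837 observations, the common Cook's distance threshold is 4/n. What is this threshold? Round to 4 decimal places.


Using the rule of thumb:
Threshold = 4 / 837 = 0.0048.

0.0048


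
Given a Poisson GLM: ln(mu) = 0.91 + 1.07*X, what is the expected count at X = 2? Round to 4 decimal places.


Linear predictor: eta = 0.91 + (1.07)(2) = 3.0500.
Expected count: mu = exp(3.0500) = 21.1153.

21.1153


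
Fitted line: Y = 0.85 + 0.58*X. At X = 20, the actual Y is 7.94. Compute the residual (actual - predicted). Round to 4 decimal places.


Fitted value at X = 20 is yhat = 0.85 + 0.58*20 = 12.4500.
Residual = 7.94 - 12.4500 = -4.5100.

-4.5100


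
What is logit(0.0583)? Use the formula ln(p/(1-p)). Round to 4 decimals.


The odds are p/(1-p) = 0.0583 / 0.9417 = 0.0619.
logit(p) = ln(0.0619) = -2.7821.

-2.7821


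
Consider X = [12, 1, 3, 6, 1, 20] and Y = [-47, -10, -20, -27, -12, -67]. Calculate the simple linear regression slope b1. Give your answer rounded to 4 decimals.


The sample means are xbar = 7.1667 and ybar = -30.5000.
Compute S_xx = 282.8333 and S_xy = -836.5000.
Slope b1 = S_xy / S_xx = -836.5000 / 282.8333 = -2.9576.

-2.9576


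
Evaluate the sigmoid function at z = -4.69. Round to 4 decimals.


exp(4.6900) = 108.8532.
1 + exp(-z) = 109.8532.
sigmoid = 1/109.8532 = 0.0091.

0.0091


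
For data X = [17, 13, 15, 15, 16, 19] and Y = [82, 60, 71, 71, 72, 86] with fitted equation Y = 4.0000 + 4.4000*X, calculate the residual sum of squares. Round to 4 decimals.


Predicted values from Y = 4.0000 + 4.4000*X.
Residuals: [3.2000, -1.2000, 1.0000, 1.0000, -2.4000, -1.6000].
SSres = 22.0000.

22.0000


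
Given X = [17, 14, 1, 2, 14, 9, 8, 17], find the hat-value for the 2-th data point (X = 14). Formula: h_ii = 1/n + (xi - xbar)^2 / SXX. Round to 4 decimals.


n = 8, xbar = 10.2500.
SXX = sum((xi - xbar)^2) = 279.5000.
h = 1/8 + (14 - 10.2500)^2 / 279.5000 = 0.1753.

0.1753


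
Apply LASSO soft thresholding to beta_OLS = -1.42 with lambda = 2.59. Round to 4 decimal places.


Check: |-1.42| = 1.42 vs lambda = 2.59.
Since |beta| <= lambda, the coefficient is set to 0.
Soft-thresholded coefficient = 0.0000.

0.0000


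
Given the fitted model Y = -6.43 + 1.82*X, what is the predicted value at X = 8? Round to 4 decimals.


Substitute X = 8 into the equation:
Y = -6.43 + 1.82 * 8 = -6.43 + 14.5600 = 8.1300.

8.1300


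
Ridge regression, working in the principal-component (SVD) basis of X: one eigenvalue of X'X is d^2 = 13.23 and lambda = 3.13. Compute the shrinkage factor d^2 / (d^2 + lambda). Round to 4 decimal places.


Denominator = d^2 + lambda = 13.23 + 3.13 = 16.3600.
Shrinkage = 13.23 / 16.3600 = 0.8087.

0.8087


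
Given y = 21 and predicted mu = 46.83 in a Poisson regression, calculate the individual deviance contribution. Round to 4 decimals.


First: ln(21/46.83) = -0.802002.
Then: 21 * -0.802002 = -16.842042.
y - mu = 21 - 46.83 = -25.83.
D = 2(-16.842042 - -25.83) = 17.975916, which rounds to 17.9759.

17.9759


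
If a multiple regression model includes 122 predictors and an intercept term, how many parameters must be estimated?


Including the intercept, the model has 122 predictor coefficients + 1 intercept.
Total = 123.

123


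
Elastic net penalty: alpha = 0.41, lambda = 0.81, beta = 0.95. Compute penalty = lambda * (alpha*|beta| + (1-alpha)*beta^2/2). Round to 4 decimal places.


alpha * |beta| = 0.41 * 0.95 = 0.3895.
(1-alpha) * beta^2/2 = 0.59 * 0.9025/2 = 0.2662.
Total = 0.81 * (0.3895 + 0.2662) = 0.5311.

0.5311


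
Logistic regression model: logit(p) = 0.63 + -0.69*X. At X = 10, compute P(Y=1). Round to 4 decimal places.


Linear predictor: z = 0.63 + -0.69 * 10 = -6.2700.
P = 1/(1 + exp(6.2700)) = 1/(1 + 528.4774) = 0.0019.

0.0019


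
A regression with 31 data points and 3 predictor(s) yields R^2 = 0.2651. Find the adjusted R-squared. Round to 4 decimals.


Adjusted R^2 = 1 - (1 - R^2) * (n-1)/(n-p-1).
(1 - R^2) = 0.7349.
(n-1)/(n-p-1) = 30/27.
(1 - R^2) * (n-1) = 0.7349 * 30 = 22.0470.
Divide by (n-p-1): 22.0470 / 27 = 0.8166.
Adj R^2 = 1 - 0.8166 = 0.1834.

0.1834


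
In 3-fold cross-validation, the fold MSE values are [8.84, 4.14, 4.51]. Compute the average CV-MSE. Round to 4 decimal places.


Add all fold MSEs: 17.4900.
Divide by k = 3: 17.4900/3 = 5.8300.

5.8300


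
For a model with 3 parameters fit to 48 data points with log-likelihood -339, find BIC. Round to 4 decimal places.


Compute k*ln(n) = 3*ln(48) = 3*3.871201 = 11.613603.
Then -2*loglik = 678.
BIC = 11.613603 + 678 = 689.613603, which rounds to 689.6136.

689.6136


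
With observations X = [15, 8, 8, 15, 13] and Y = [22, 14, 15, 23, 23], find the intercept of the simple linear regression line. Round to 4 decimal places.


Compute b1 = 1.2087 from the OLS formula.
With xbar = 11.8000 and ybar = 19.4000, the intercept is:
b0 = 19.4000 - 1.2087 * 11.8000 = 5.1378.

5.1378


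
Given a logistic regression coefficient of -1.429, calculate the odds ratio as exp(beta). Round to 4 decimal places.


exp(-1.429) = 0.2395.
So the odds ratio is 0.2395.

0.2395


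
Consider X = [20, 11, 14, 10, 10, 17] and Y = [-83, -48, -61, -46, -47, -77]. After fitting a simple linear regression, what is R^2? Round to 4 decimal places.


After computing the OLS fit (b0=-6.8945, b1=-3.9102):
SSres = 22.6445, SStot = 1327.3333.
R^2 = 1 - 22.6445/1327.3333 = 0.9829.

0.9829


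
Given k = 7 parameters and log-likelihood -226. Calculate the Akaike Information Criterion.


Compute:
2k = 2*7 = 14.
-2*loglik = -2*(-226) = 452.
AIC = 14 + 452 = 466.

466


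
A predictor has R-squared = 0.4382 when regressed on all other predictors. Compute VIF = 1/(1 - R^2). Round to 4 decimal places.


VIF = 1 / (1 - 0.4382).
= 1 / 0.5618 = 1.7800.

1.7800


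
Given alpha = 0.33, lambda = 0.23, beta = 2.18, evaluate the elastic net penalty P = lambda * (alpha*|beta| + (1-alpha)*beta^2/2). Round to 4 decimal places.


L1 component = 0.33 * |2.18| = 0.7194.
L2 component = 0.67 * 2.18^2 / 2 = 1.5921.
Penalty = 0.23 * (0.7194 + 1.5921) = 0.23 * 2.3115 = 0.5316.

0.5316


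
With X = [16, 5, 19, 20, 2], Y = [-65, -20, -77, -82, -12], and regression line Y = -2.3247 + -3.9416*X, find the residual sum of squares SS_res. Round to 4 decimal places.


For each point, residual = actual - predicted.
Residuals: [0.3903, 2.0327, 0.2151, -0.8433, -1.7921].
Sum of squared residuals = 8.2532.

8.2532


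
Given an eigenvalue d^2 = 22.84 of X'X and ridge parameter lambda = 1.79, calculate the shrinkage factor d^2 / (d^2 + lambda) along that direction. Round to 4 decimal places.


Compute the denominator: 22.84 + 1.79 = 24.6300.
Shrinkage factor = 22.84 / 24.6300 = 0.9273.

0.9273


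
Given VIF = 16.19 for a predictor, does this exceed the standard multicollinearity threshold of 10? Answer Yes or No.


Compare VIF = 16.19 to the threshold of 10.
16.19 >= 10, so the answer is Yes.

Yes


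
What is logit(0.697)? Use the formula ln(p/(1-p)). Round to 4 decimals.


Compute the odds: 0.697/0.303 = 2.3003.
Take the natural log: ln(2.3003) = 0.8331.

0.8331


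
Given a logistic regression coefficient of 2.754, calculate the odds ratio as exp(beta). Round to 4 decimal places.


The odds ratio is computed as:
OR = e^(2.754) = 15.7053.

15.7053


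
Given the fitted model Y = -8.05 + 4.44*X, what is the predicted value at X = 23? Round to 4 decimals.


Substitute X = 23 into the equation:
Y = -8.05 + 4.44 * 23 = -8.05 + 102.1200 = 94.0700.

94.0700


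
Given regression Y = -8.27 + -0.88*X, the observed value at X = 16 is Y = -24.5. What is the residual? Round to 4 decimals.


Predicted = -8.27 + -0.88 * 16 = -22.3500.
Residual = -24.5 - -22.3500 = -2.1500.

-2.1500


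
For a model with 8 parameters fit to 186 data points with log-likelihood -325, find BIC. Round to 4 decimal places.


k * ln(n) = 8 * ln(186) = 8 * 5.225747 = 41.805976.
-2 * loglik = -2 * (-325) = 650.
BIC = 41.805976 + 650 = 691.805976, which rounds to 691.8060.

691.8060


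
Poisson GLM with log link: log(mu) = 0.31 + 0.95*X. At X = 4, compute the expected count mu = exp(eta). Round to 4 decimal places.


Compute eta = 0.31 + 0.95 * 4 = 4.1100.
Apply inverse link: mu = e^4.1100 = 60.9467.

60.9467


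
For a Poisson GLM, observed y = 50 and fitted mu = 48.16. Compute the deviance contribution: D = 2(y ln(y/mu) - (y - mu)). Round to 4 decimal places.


y/mu = 50/48.16 = 1.038206 (approx.), and ln(50/48.16) = 0.037494.
y * ln(y/mu) = 50 * 0.037494 = 1.874700.
y - mu = 1.84.
D = 2 * (1.874700 - 1.84) = 0.069400, which rounds to 0.0694.

0.0694


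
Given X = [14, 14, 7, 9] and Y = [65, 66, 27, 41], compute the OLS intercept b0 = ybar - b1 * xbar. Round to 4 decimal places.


Compute b1 = 5.3421 from the OLS formula.
With xbar = 11.0000 and ybar = 49.7500, the intercept is:
b0 = 49.7500 - 5.3421 * 11.0000 = -9.0132.

-9.0132


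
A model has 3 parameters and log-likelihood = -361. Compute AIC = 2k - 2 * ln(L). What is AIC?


AIC = 2k - 2*loglik = 2(3) - 2(-361).
= 6 + 722 = 728.

728


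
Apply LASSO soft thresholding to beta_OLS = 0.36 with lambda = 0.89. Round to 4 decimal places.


Absolute value: |0.36| = 0.36.
Compare to lambda = 0.89.
Since |beta| <= lambda, the coefficient is set to 0.

0.0000


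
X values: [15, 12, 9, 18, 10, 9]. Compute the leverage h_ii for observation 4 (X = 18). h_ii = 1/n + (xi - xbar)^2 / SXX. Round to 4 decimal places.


n = 6, xbar = 12.1667.
SXX = sum((xi - xbar)^2) = 66.8333.
h = 1/6 + (18 - 12.1667)^2 / 66.8333 = 0.6758.

0.6758


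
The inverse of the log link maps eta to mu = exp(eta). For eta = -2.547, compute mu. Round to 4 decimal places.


mu = exp(eta) = exp(-2.547).
= 0.0783.

0.0783


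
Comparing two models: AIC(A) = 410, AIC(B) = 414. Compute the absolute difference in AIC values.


|AIC_A - AIC_B| = |410 - 414| = 4.
Model A is preferred (lower AIC).

4


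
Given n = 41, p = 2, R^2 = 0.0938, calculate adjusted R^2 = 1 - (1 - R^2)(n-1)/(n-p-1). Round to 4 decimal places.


Adjusted R^2 = 1 - (1 - R^2) * (n-1)/(n-p-1).
(1 - R^2) = 0.9062.
(n-1)/(n-p-1) = 40/38.
(1 - R^2) * (n-1) = 0.9062 * 40 = 36.2480.
Divide by (n-p-1): 36.2480 / 38 = 0.9539.
Adj R^2 = 1 - 0.9539 = 0.0461.

0.0461


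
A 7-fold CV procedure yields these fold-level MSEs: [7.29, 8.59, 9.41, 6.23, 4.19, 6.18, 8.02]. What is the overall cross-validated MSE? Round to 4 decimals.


Sum of fold MSEs = 49.9100.
Average = 49.9100 / 7 = 7.1300.

7.1300


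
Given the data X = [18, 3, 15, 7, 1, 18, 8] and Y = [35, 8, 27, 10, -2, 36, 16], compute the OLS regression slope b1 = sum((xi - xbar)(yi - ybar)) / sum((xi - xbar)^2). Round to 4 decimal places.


First compute the means: xbar = 10.0000, ybar = 18.5714.
Then S_xx = sum((xi - xbar)^2) = 296.0000.
S_xy = sum((xi - xbar)(yi - ybar)) = 603.0000.
b1 = S_xy / S_xx = 603.0000 / 296.0000 = 2.0372.

2.0372


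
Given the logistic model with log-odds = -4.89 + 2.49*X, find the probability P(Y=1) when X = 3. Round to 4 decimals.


z = -4.89 + 2.49 * 3 = 2.5800.
Sigmoid: P = 1 / (1 + exp(-2.5800)) = 0.9296.

0.9296


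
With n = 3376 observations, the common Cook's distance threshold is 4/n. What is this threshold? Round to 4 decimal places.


The threshold is 4/n.
4/3376 = 0.0012.

0.0012


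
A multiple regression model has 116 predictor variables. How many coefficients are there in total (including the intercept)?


Including the intercept, the model has 116 predictor coefficients + 1 intercept.
Total = 117.

117


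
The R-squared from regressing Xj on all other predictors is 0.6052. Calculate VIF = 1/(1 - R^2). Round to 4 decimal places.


Denominator: 1 - 0.6052 = 0.3948.
VIF = 1 / 0.3948 = 2.5329.

2.5329


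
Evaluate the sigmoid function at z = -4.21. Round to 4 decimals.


exp(4.2100) = 67.3565.
1 + exp(-z) = 68.3565.
sigmoid = 1/68.3565 = 0.0146.

0.0146


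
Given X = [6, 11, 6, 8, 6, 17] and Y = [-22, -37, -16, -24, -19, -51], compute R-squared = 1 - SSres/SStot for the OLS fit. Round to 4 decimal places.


After computing the OLS fit (b0=-1.2604, b1=-2.9896):
SSres = 28.8229, SStot = 886.8333.
R^2 = 1 - 28.8229/886.8333 = 0.9675.

0.9675


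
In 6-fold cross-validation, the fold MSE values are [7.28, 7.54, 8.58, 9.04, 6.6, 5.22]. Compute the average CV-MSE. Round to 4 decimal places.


Total MSE across folds = 44.2600.
CV-MSE = 44.2600/6 = 7.3767.

7.3767


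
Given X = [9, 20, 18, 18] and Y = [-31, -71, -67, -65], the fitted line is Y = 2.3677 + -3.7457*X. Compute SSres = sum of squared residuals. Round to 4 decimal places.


Predicted values from Y = 2.3677 + -3.7457*X.
Residuals: [0.3436, 1.5463, -1.9451, 0.0549].
SSres = 6.2955.

6.2955


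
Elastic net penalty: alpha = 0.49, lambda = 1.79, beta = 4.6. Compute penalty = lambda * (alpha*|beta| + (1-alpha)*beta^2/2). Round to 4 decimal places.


L1 component = 0.49 * |4.6| = 2.2540.
L2 component = 0.51 * 4.6^2 / 2 = 5.3958.
Penalty = 1.79 * (2.2540 + 5.3958) = 1.79 * 7.6498 = 13.6931.

13.6931


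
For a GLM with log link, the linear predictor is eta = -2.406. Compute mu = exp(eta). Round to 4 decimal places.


mu = exp(eta) = exp(-2.406).
= 0.0902.

0.0902


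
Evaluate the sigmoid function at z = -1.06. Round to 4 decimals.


Compute exp(1.0600) = 2.8864.
Sigmoid = 1 / (1 + 2.8864) = 1 / 3.8864 = 0.2573.

0.2573


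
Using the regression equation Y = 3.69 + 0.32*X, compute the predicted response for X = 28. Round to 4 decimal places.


Predicted value:
Y = 3.69 + (0.32)(28) = 3.69 + 8.9600 = 12.6500.

12.6500


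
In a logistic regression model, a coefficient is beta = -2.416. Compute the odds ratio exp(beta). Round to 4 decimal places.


Odds ratio = exp(beta) = exp(-2.416).
= 0.0893.

0.0893


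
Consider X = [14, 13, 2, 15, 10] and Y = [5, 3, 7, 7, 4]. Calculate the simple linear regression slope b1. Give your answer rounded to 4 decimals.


Calculate xbar = 10.8000, ybar = 5.2000.
S_xx = 110.8000, S_xy = -12.8000.
Using b1 = S_xy / S_xx = -12.8000 / 110.8000, we get b1 = -0.1155.

-0.1155


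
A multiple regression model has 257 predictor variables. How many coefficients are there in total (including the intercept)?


Each predictor gets one coefficient, plus one intercept.
Total parameters = 257 + 1 = 258.

258


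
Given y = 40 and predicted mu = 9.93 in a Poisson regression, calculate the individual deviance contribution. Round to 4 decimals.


y/mu = 40/9.93 = 4.028197 (approx.), and ln(40/9.93) = 1.393319.
y * ln(y/mu) = 40 * 1.393319 = 55.732760.
y - mu = 30.07.
D = 2 * (55.732760 - 30.07) = 51.325520, which rounds to 51.3255.

51.3255


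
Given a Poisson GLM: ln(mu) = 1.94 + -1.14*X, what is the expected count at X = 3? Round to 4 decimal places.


Linear predictor: eta = 1.94 + (-1.14)(3) = -1.4800.
Expected count: mu = exp(-1.4800) = 0.2276.

0.2276
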